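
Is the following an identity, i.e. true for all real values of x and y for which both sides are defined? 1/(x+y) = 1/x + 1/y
No, this is NOT an identity.

Claim: 1/(x+y) = 1/x + 1/y.
Test a specific point where both sides are defined: x = 4, y = 3.
LHS = 1/(x+y) ≈ 0.1429
RHS = 1/x + 1/y ≈ 0.5833
Since 0.1429 ≠ 0.5833, the equation fails at this point, so it cannot hold for all real values of x and y for which both sides are defined.
1/x + 1/y = (x+y)/(xy), which is not 1/(x+y).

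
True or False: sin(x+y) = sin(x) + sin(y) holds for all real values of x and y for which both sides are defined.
False.

Claim: sin(x+y) = sin(x) + sin(y).
Test a specific point where both sides are defined: x = π/6, y = π.
LHS = sin(x+y) ≈ -0.5000
RHS = sin(x) + sin(y) ≈ 0.5000
Since -0.5000 ≠ 0.5000, the equation fails at this point, so it cannot hold for all real values of x and y for which both sides are defined.
The correct expansion is sin(x+y) = sin(x)cos(y) + cos(x)sin(y); sine is not additive.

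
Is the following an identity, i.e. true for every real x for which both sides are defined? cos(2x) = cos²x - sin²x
Claim: cos(2x) = cos²x - sin²x.
Reasoning: Put y = x in the addition formula cos(x+y) = cos(x)cos(y) - sin(x)sin(y): cos(2x) = cos²x - sin²x.
So the two sides agree for every real x for which both sides are defined.

Conclusion: Yes, this is an identity.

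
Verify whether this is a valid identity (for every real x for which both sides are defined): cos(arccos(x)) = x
Yes, this is an identity.

Claim: cos(arccos(x)) = x.
Reasoning: For -1 ≤ x ≤ 1 (where arccos is defined), arccos(x) is by definition an angle whose cosine equals x. Taking the cosine of that angle returns x. (Note the other order, arccos(cos x) = x, is NOT an identity.)
So the two sides agree for every real x for which both sides are defined.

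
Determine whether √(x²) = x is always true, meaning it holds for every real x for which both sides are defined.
Claim: √(x²) = x.
Test a specific point where both sides are defined: x = -2.
LHS = √(x²) ≈ 2.0000
RHS = x ≈ -2.0000
Since 2.0000 ≠ -2.0000, the equation fails at this point, so it cannot hold for every real x for which both sides are defined.
√(x²) = |x|, which differs from x whenever x < 0 (both sides are defined for every real x).

Conclusion: No, this is NOT an identity.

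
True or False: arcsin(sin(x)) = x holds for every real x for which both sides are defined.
Claim: arcsin(sin(x)) = x.
Test a specific point where both sides are defined: x = π.
LHS = arcsin(sin(x)) ≈ 0.0000
RHS = x ≈ 3.1416
Since 0.0000 ≠ 3.1416, the equation fails at this point, so it cannot hold for every real x for which both sides are defined.
arcsin only returns values in [-π/2, π/2], so arcsin(sin(x)) = x holds only for x in that interval, not for all real x.

Conclusion: False.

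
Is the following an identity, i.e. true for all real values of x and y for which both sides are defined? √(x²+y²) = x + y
No, this is NOT an identity.

Claim: √(x²+y²) = x + y.
Test a specific point where both sides are defined: x = -1, y = 1/2.
LHS = √(x²+y²) ≈ 1.1180
RHS = x + y ≈ -0.5000
Since 1.1180 ≠ -0.5000, the equation fails at this point, so it cannot hold for all real values of x and y for which both sides are defined.
(x+y)² = x² + 2xy + y², not x² + y², so the square root does not split this way.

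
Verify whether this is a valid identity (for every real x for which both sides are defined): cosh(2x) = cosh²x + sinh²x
Yes, this is an identity.

Claim: cosh(2x) = cosh²x + sinh²x.
Reasoning: cosh²x = (e^(2x) + 2 + e^(-2x))/4 and sinh²x = (e^(2x) - 2 + e^(-2x))/4. Adding gives (2e^(2x) + 2e^(-2x))/4 = (e^(2x) + e^(-2x))/2 = cosh(2x).
So the two sides agree for every real x for which both sides are defined.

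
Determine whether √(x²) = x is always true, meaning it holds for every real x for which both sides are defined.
No, this is NOT an identity.

Claim: √(x²) = x.
Test a specific point where both sides are defined: x = -3.
LHS = √(x²) ≈ 3.0000
RHS = x ≈ -3.0000
Since 3.0000 ≠ -3.0000, the equation fails at this point, so it cannot hold for every real x for which both sides are defined.
√(x²) = |x|, which differs from x whenever x < 0 (both sides are defined for every real x).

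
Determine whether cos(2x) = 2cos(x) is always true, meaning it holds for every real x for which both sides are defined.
Claim: cos(2x) = 2cos(x).
Test a specific point where both sides are defined: x = 3π/4.
LHS = cos(2x) ≈ 0.0000
RHS = 2cos(x) ≈ -1.4142
Since 0.0000 ≠ -1.4142, the equation fails at this point, so it cannot hold for every real x for which both sides are defined.
The correct double-angle formula is cos(2x) = cos²x - sin²x.

Conclusion: No, this is NOT an identity.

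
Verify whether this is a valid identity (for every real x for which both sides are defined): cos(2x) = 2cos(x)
Claim: cos(2x) = 2cos(x).
Test a specific point where both sides are defined: x = π/4.
LHS = cos(2x) ≈ 0.0000
RHS = 2cos(x) ≈ 1.4142
Since 0.0000 ≠ 1.4142, the equation fails at this point, so it cannot hold for every real x for which both sides are defined.
The correct double-angle formula is cos(2x) = cos²x - sin²x.

Conclusion: No, this is NOT an identity.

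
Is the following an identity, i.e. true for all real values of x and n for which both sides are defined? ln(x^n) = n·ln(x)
Yes, this is an identity.

Claim: ln(x^n) = n·ln(x).
Reasoning: The right side requires x > 0. For x > 0, x^n = (e^(ln x))^n = e^(n·ln x), so taking ln of both sides gives ln(x^n) = n·ln(x).
So the two sides agree for all real values of x and n for which both sides are defined.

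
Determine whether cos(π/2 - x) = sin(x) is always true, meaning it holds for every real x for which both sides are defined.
Yes, this is an identity.

Claim: cos(π/2 - x) = sin(x).
Reasoning: Use cos(u - v) = cos(u)cos(v) + sin(u)sin(v) with u = π/2, v = x: cos(π/2)cos(x) + sin(π/2)sin(x) = 0·cos(x) + 1·sin(x) = sin(x).
So the two sides agree for every real x for which both sides are defined.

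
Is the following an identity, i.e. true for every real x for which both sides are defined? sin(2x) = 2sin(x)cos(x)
Claim: sin(2x) = 2sin(x)cos(x).
Reasoning: Put y = x in the addition formula sin(x+y) = sin(x)cos(y) + cos(x)sin(y): sin(2x) = sin(x)cos(x) + cos(x)sin(x) = 2sin(x)cos(x).
So the two sides agree for every real x for which both sides are defined.

Conclusion: Yes, this is an identity.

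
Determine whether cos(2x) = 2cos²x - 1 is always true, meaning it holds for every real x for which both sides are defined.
Claim: cos(2x) = 2cos²x - 1.
Reasoning: cos(2x) = cos²x - sin²x. Replace sin²x by 1 - cos²x: cos²x - (1 - cos²x) = 2cos²x - 1.
So the two sides agree for every real x for which both sides are defined.

Conclusion: Yes, this is an identity.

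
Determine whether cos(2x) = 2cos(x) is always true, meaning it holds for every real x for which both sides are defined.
No, this is NOT an identity.

Claim: cos(2x) = 2cos(x).
Test a specific point where both sides are defined: x = 2π/3.
LHS = cos(2x) ≈ -0.5000
RHS = 2cos(x) ≈ -1.0000
Since -0.5000 ≠ -1.0000, the equation fails at this point, so it cannot hold for every real x for which both sides are defined.
The correct double-angle formula is cos(2x) = cos²x - sin²x.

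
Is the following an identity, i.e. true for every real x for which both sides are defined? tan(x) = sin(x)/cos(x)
Claim: tan(x) = sin(x)/cos(x).
Reasoning: For an angle x whose terminal point on the unit circle is (cos x, sin x), tan(x) is defined as the ratio (second coordinate)/(first coordinate) = sin(x)/cos(x), wherever cos(x) ≠ 0.
So the two sides agree for every real x for which both sides are defined.

Conclusion: Yes, this is an identity.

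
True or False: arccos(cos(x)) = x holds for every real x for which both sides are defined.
Claim: arccos(cos(x)) = x.
Test a specific point where both sides are defined: x = -π/4.
LHS = arccos(cos(x)) ≈ 0.7854
RHS = x ≈ -0.7854
Since 0.7854 ≠ -0.7854, the equation fails at this point, so it cannot hold for every real x for which both sides are defined.
arccos only returns values in [0, π], so arccos(cos(x)) = x holds only for x in that interval, not for all real x.

Conclusion: False.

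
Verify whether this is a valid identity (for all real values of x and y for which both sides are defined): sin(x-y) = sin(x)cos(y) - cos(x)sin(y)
Yes, this is an identity.

Claim: sin(x-y) = sin(x)cos(y) - cos(x)sin(y).
Reasoning: Replace y by -y in sin(x+y) = sin(x)cos(y) + cos(x)sin(y) and use cos(-y) = cos(y), sin(-y) = -sin(y): sin(x-y) = sin(x)cos(y) - cos(x)sin(y).
So the two sides agree for all real values of x and y for which both sides are defined.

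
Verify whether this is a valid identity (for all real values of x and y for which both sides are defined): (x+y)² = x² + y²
No, this is NOT an identity.

Claim: (x+y)² = x² + y².
Test a specific point where both sides are defined: x = -2, y = -3.
LHS = (x+y)² ≈ 25.0000
RHS = x² + y² ≈ 13.0000
Since 25.0000 ≠ 13.0000, the equation fails at this point, so it cannot hold for all real values of x and y for which both sides are defined.
The correct expansion is (x+y)² = x² + 2xy + y²; the cross term 2xy is missing.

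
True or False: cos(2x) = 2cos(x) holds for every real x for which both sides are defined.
False.

Claim: cos(2x) = 2cos(x).
Test a specific point where both sides are defined: x = 2π/3.
LHS = cos(2x) ≈ -0.5000
RHS = 2cos(x) ≈ -1.0000
Since -0.5000 ≠ -1.0000, the equation fails at this point, so it cannot hold for every real x for which both sides are defined.
The correct double-angle formula is cos(2x) = cos²x - sin²x.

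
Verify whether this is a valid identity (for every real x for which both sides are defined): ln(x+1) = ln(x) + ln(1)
Claim: ln(x+1) = ln(x) + ln(1).
Test a specific point where both sides are defined: x = 5.
LHS = ln(x+1) ≈ 1.7918
RHS = ln(x) + ln(1) ≈ 1.6094
Since 1.7918 ≠ 1.6094, the equation fails at this point, so it cannot hold for every real x for which both sides are defined.
ln(1) = 0, so the right side is just ln(x), which differs from ln(x+1).

Conclusion: No, this is NOT an identity.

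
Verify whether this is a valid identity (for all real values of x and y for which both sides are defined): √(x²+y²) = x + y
No, this is NOT an identity.

Claim: √(x²+y²) = x + y.
Test a specific point where both sides are defined: x = 2, y = 5.
LHS = √(x²+y²) ≈ 5.3852
RHS = x + y ≈ 7.0000
Since 5.3852 ≠ 7.0000, the equation fails at this point, so it cannot hold for all real values of x and y for which both sides are defined.
(x+y)² = x² + 2xy + y², not x² + y², so the square root does not split this way.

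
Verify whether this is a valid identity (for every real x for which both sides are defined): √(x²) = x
Claim: √(x²) = x.
Test a specific point where both sides are defined: x = -1.
LHS = √(x²) ≈ 1.0000
RHS = x ≈ -1.0000
Since 1.0000 ≠ -1.0000, the equation fails at this point, so it cannot hold for every real x for which both sides are defined.
√(x²) = |x|, which differs from x whenever x < 0 (both sides are defined for every real x).

Conclusion: No, this is NOT an identity.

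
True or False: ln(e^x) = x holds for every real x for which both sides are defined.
True.

Claim: ln(e^x) = x.
Reasoning: ln is the inverse of the exponential: ln(e^x) asks for the exponent p with e^p = e^x, and since e^p is one-to-one that exponent is p = x.
So the two sides agree for every real x for which both sides are defined.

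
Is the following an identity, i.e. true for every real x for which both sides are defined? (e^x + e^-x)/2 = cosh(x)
Claim: (e^x + e^-x)/2 = cosh(x).
Reasoning: This is exactly the definition of the hyperbolic cosine: cosh(x) := (e^x + e^-x)/2.
So the two sides agree for every real x for which both sides are defined.

Conclusion: Yes, this is an identity.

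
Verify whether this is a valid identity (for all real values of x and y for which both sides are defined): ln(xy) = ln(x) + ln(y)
Yes, this is an identity.

Claim: ln(xy) = ln(x) + ln(y).
Reasoning: Both sides are simultaneously defined only when x, y > 0. Write x = e^p, y = e^q (p = ln x, q = ln y). Then xy = e^p · e^q = e^(p+q), so ln(xy) = p + q = ln(x) + ln(y).
So the two sides agree for all real values of x and y for which both sides are defined.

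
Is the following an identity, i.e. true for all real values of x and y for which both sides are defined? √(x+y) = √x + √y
Claim: √(x+y) = √x + √y.
Test a specific point where both sides are defined: x = 3, y = 2.
LHS = √(x+y) ≈ 2.2361
RHS = √x + √y ≈ 3.1463
Since 2.2361 ≠ 3.1463, the equation fails at this point, so it cannot hold for all real values of x and y for which both sides are defined.
Squaring the right side gives x + 2√(xy) + y, not x + y.

Conclusion: No, this is NOT an identity.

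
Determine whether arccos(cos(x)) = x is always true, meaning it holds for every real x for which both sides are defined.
Claim: arccos(cos(x)) = x.
Test a specific point where both sides are defined: x = -π/3.
LHS = arccos(cos(x)) ≈ 1.0472
RHS = x ≈ -1.0472
Since 1.0472 ≠ -1.0472, the equation fails at this point, so it cannot hold for every real x for which both sides are defined.
arccos only returns values in [0, π], so arccos(cos(x)) = x holds only for x in that interval, not for all real x.

Conclusion: No, this is NOT an identity.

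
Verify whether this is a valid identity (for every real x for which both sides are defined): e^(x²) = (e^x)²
No, this is NOT an identity.

Claim: e^(x²) = (e^x)².
Test a specific point where both sides are defined: x = 1.
LHS = e^(x²) ≈ 2.7183
RHS = (e^x)² ≈ 7.3891
Since 2.7183 ≠ 7.3891, the equation fails at this point, so it cannot hold for every real x for which both sides are defined.
(e^x)² = e^(2x), and 2x ≠ x² in general.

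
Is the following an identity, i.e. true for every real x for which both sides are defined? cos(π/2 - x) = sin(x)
Claim: cos(π/2 - x) = sin(x).
Reasoning: Use cos(u - v) = cos(u)cos(v) + sin(u)sin(v) with u = π/2, v = x: cos(π/2)cos(x) + sin(π/2)sin(x) = 0·cos(x) + 1·sin(x) = sin(x).
So the two sides agree for every real x for which both sides are defined.

Conclusion: Yes, this is an identity.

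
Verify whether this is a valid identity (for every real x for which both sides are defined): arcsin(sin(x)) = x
Claim: arcsin(sin(x)) = x.
Test a specific point where both sides are defined: x = 3π/4.
LHS = arcsin(sin(x)) ≈ 0.7854
RHS = x ≈ 2.3562
Since 0.7854 ≠ 2.3562, the equation fails at this point, so it cannot hold for every real x for which both sides are defined.
arcsin only returns values in [-π/2, π/2], so arcsin(sin(x)) = x holds only for x in that interval, not for all real x.

Conclusion: No, this is NOT an identity.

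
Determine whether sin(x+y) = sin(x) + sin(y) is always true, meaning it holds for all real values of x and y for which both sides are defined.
No, this is NOT an identity.

Claim: sin(x+y) = sin(x) + sin(y).
Test a specific point where both sides are defined: x = -π/6, y = π/3.
LHS = sin(x+y) ≈ 0.5000
RHS = sin(x) + sin(y) ≈ 0.3660
Since 0.5000 ≠ 0.3660, the equation fails at this point, so it cannot hold for all real values of x and y for which both sides are defined.
The correct expansion is sin(x+y) = sin(x)cos(y) + cos(x)sin(y); sine is not additive.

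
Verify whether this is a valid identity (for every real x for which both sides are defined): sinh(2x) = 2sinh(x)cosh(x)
Yes, this is an identity.

Claim: sinh(2x) = 2sinh(x)cosh(x).
Reasoning: 2sinh(x)cosh(x) = 2 · (e^x - e^-x)/2 · (e^x + e^-x)/2 = (e^(2x) - e^(-2x))/2 = sinh(2x).
So the two sides agree for every real x for which both sides are defined.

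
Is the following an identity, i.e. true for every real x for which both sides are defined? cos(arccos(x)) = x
Claim: cos(arccos(x)) = x.
Reasoning: For -1 ≤ x ≤ 1 (where arccos is defined), arccos(x) is by definition an angle whose cosine equals x. Taking the cosine of that angle returns x. (Note the other order, arccos(cos x) = x, is NOT an identity.)
So the two sides agree for every real x for which both sides are defined.

Conclusion: Yes, this is an identity.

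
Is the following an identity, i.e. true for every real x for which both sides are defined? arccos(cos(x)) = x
Claim: arccos(cos(x)) = x.
Test a specific point where both sides are defined: x = -π/3.
LHS = arccos(cos(x)) ≈ 1.0472
RHS = x ≈ -1.0472
Since 1.0472 ≠ -1.0472, the equation fails at this point, so it cannot hold for every real x for which both sides are defined.
arccos only returns values in [0, π], so arccos(cos(x)) = x holds only for x in that interval, not for all real x.

Conclusion: No, this is NOT an identity.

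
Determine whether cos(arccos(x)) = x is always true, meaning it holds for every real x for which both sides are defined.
Claim: cos(arccos(x)) = x.
Reasoning: For -1 ≤ x ≤ 1 (where arccos is defined), arccos(x) is by definition an angle whose cosine equals x. Taking the cosine of that angle returns x. (Note the other order, arccos(cos x) = x, is NOT an identity.)
So the two sides agree for every real x for which both sides are defined.

Conclusion: Yes, this is an identity.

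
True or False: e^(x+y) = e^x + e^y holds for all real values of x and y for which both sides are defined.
False.

Claim: e^(x+y) = e^x + e^y.
Test a specific point where both sides are defined: x = 3/2, y = 1/2.
LHS = e^(x+y) ≈ 7.3891
RHS = e^x + e^y ≈ 6.1304
Since 7.3891 ≠ 6.1304, the equation fails at this point, so it cannot hold for all real values of x and y for which both sides are defined.
The correct rule is e^(x+y) = e^x · e^y (a product, not a sum).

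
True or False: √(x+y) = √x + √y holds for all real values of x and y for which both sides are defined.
Claim: √(x+y) = √x + √y.
Test a specific point where both sides are defined: x = 2, y = 1.
LHS = √(x+y) ≈ 1.7321
RHS = √x + √y ≈ 2.4142
Since 1.7321 ≠ 2.4142, the equation fails at this point, so it cannot hold for all real values of x and y for which both sides are defined.
Squaring the right side gives x + 2√(xy) + y, not x + y.

Conclusion: False.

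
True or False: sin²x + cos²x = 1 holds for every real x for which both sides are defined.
True.

Claim: sin²x + cos²x = 1.
Reasoning: The point (cos x, sin x) lies on the unit circle X² + Y² = 1, so cos²x + sin²x = 1 for every real x.
So the two sides agree for every real x for which both sides are defined.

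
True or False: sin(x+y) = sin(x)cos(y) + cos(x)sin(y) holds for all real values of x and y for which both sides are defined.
Claim: sin(x+y) = sin(x)cos(y) + cos(x)sin(y).
Reasoning: By Euler's formula e^(i(x+y)) = e^(ix)·e^(iy) = (cos x + i·sin x)(cos y + i·sin y). The imaginary part of the left side is sin(x+y); the imaginary part of the product is sin(x)cos(y) + cos(x)sin(y).
So the two sides agree for all real values of x and y for which both sides are defined.

Conclusion: True.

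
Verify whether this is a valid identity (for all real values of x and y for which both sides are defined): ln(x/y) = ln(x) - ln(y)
Yes, this is an identity.

Claim: ln(x/y) = ln(x) - ln(y).
Reasoning: Both sides are simultaneously defined only when x, y > 0. Write x = e^p, y = e^q. Then x/y = e^(p-q), so ln(x/y) = p - q = ln(x) - ln(y).
So the two sides agree for all real values of x and y for which both sides are defined.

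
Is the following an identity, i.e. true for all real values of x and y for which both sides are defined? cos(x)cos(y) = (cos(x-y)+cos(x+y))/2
Claim: cos(x)cos(y) = (cos(x-y)+cos(x+y))/2.
Reasoning: cos(x-y) = cos(x)cos(y) + sin(x)sin(y) and cos(x+y) = cos(x)cos(y) - sin(x)sin(y). Adding, cos(x-y) + cos(x+y) = 2cos(x)cos(y); divide by 2.
So the two sides agree for all real values of x and y for which both sides are defined.

Conclusion: Yes, this is an identity.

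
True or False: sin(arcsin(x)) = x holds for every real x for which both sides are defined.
True.

Claim: sin(arcsin(x)) = x.
Reasoning: For -1 ≤ x ≤ 1 (where arcsin is defined), arcsin(x) is by definition an angle whose sine equals x. Taking the sine of that angle returns x. (Note the other order, arcsin(sin x) = x, is NOT an identity.)
So the two sides agree for every real x for which both sides are defined.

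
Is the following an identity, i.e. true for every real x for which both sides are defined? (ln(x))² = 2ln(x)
No, this is NOT an identity.

Claim: (ln(x))² = 2ln(x).
Test a specific point where both sides are defined: x = 3/2.
LHS = (ln(x))² ≈ 0.1644
RHS = 2ln(x) ≈ 0.8109
Since 0.1644 ≠ 0.8109, the equation fails at this point, so it cannot hold for every real x for which both sides are defined.
2ln(x) equals ln(x²), which is not the same as (ln x)².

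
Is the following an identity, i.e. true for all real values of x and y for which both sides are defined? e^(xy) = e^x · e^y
Claim: e^(xy) = e^x · e^y.
Test a specific point where both sides are defined: x = -3, y = 3.
LHS = e^(xy) ≈ 0.0001
RHS = e^x · e^y ≈ 1.0000
Since 0.0001 ≠ 1.0000, the equation fails at this point, so it cannot hold for all real values of x and y for which both sides are defined.
e^x · e^y = e^(x+y), not e^(xy).

Conclusion: No, this is NOT an identity.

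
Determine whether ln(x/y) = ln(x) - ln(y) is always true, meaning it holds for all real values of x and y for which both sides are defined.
Yes, this is an identity.

Claim: ln(x/y) = ln(x) - ln(y).
Reasoning: Both sides are simultaneously defined only when x, y > 0. Write x = e^p, y = e^q. Then x/y = e^(p-q), so ln(x/y) = p - q = ln(x) - ln(y).
So the two sides agree for all real values of x and y for which both sides are defined.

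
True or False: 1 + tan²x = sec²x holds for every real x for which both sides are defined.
True.

Claim: 1 + tan²x = sec²x.
Reasoning: Start from sin²x + cos²x = 1 and divide every term by cos²x (allowed wherever tan x and sec x are defined): tan²x + 1 = 1/cos²x = sec²x.
So the two sides agree for every real x for which both sides are defined.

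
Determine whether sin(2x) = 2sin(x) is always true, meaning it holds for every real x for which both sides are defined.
No, this is NOT an identity.

Claim: sin(2x) = 2sin(x).
Test a specific point where both sides are defined: x = -π/3.
LHS = sin(2x) ≈ -0.8660
RHS = 2sin(x) ≈ -1.7321
Since -0.8660 ≠ -1.7321, the equation fails at this point, so it cannot hold for every real x for which both sides are defined.
The correct double-angle formula is sin(2x) = 2sin(x)cos(x).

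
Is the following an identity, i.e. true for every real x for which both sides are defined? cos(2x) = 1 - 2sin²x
Yes, this is an identity.

Claim: cos(2x) = 1 - 2sin²x.
Reasoning: cos(2x) = cos²x - sin²x. Replace cos²x by 1 - sin²x: (1 - sin²x) - sin²x = 1 - 2sin²x.
So the two sides agree for every real x for which both sides are defined.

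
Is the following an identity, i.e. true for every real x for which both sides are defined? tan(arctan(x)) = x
Yes, this is an identity.

Claim: tan(arctan(x)) = x.
Reasoning: For every real x, arctan(x) is by definition the angle in (-π/2, π/2) whose tangent equals x. Taking the tangent of that angle returns x.
So the two sides agree for every real x for which both sides are defined.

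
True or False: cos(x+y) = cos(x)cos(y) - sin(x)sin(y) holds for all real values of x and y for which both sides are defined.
True.

Claim: cos(x+y) = cos(x)cos(y) - sin(x)sin(y).
Reasoning: By Euler's formula e^(i(x+y)) = e^(ix)·e^(iy) = (cos x + i·sin x)(cos y + i·sin y). The real part of the left side is cos(x+y); the real part of the product is cos(x)cos(y) - sin(x)sin(y) (since i·i = -1).
So the two sides agree for all real values of x and y for which both sides are defined.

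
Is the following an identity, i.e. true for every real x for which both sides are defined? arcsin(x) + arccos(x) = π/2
Claim: arcsin(x) + arccos(x) = π/2.
Reasoning: Both sides are defined for -1 ≤ x ≤ 1. Let θ = arcsin(x), so sin θ = x and θ ∈ [-π/2, π/2]. Then cos(π/2 - θ) = sin θ = x and π/2 - θ ∈ [0, π], which is exactly the range of arccos, so arccos(x) = π/2 - θ. Adding: arcsin(x) + arccos(x) = θ + (π/2 - θ) = π/2.
So the two sides agree for every real x for which both sides are defined.

Conclusion: Yes, this is an identity.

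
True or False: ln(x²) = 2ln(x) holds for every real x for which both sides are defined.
True.

Claim: ln(x²) = 2ln(x).
Reasoning: The right side requires x > 0. For x > 0, x² = (e^(ln x))² = e^(2ln x), so ln(x²) = 2ln(x). (For x < 0 the right side is undefined, so those values are outside the claim.)
So the two sides agree for every real x for which both sides are defined.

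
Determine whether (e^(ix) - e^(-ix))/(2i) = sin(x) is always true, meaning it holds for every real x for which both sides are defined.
Yes, this is an identity.

Claim: (e^(ix) - e^(-ix))/(2i) = sin(x).
Reasoning: By Euler's formula e^(ix) = cos(x) + i·sin(x) and e^(-ix) = cos(x) - i·sin(x). Subtracting cancels the cosine terms: e^(ix) - e^(-ix) = 2i·sin(x); divide by 2i.
So the two sides agree for every real x for which both sides are defined.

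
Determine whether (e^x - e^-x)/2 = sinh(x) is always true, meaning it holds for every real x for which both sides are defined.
Claim: (e^x - e^-x)/2 = sinh(x).
Reasoning: This is exactly the definition of the hyperbolic sine: sinh(x) := (e^x - e^-x)/2.
So the two sides agree for every real x for which both sides are defined.

Conclusion: Yes, this is an identity.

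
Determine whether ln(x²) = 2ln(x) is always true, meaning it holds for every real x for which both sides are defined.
Claim: ln(x²) = 2ln(x).
Reasoning: The right side requires x > 0. For x > 0, x² = (e^(ln x))² = e^(2ln x), so ln(x²) = 2ln(x). (For x < 0 the right side is undefined, so those values are outside the claim.)
So the two sides agree for every real x for which both sides are defined.

Conclusion: Yes, this is an identity.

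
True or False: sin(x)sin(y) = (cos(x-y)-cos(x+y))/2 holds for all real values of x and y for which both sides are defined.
Claim: sin(x)sin(y) = (cos(x-y)-cos(x+y))/2.
Reasoning: cos(x-y) = cos(x)cos(y) + sin(x)sin(y) and cos(x+y) = cos(x)cos(y) - sin(x)sin(y). Subtracting, cos(x-y) - cos(x+y) = 2sin(x)sin(y); divide by 2.
So the two sides agree for all real values of x and y for which both sides are defined.

Conclusion: True.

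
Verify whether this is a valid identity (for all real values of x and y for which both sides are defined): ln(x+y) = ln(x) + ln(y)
No, this is NOT an identity.

Claim: ln(x+y) = ln(x) + ln(y).
Test a specific point where both sides are defined: x = 3/2, y = 3/2.
LHS = ln(x+y) ≈ 1.0986
RHS = ln(x) + ln(y) ≈ 0.8109
Since 1.0986 ≠ 0.8109, the equation fails at this point, so it cannot hold for all real values of x and y for which both sides are defined.
ln(x) + ln(y) = ln(xy), not ln(x+y).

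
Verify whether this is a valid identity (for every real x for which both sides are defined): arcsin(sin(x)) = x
No, this is NOT an identity.

Claim: arcsin(sin(x)) = x.
Test a specific point where both sides are defined: x = 2π/3.
LHS = arcsin(sin(x)) ≈ 1.0472
RHS = x ≈ 2.0944
Since 1.0472 ≠ 2.0944, the equation fails at this point, so it cannot hold for every real x for which both sides are defined.
arcsin only returns values in [-π/2, π/2], so arcsin(sin(x)) = x holds only for x in that interval, not for all real x.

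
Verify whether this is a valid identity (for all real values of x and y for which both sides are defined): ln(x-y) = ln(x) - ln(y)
Claim: ln(x-y) = ln(x) - ln(y).
Test a specific point where both sides are defined: x = 3, y = 2.
LHS = ln(x-y) ≈ 0.0000
RHS = ln(x) - ln(y) ≈ 0.4055
Since 0.0000 ≠ 0.4055, the equation fails at this point, so it cannot hold for all real values of x and y for which both sides are defined.
ln(x) - ln(y) = ln(x/y), not ln(x-y).

Conclusion: No, this is NOT an identity.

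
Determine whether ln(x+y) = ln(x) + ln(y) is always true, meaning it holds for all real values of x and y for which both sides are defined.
No, this is NOT an identity.

Claim: ln(x+y) = ln(x) + ln(y).
Test a specific point where both sides are defined: x = 4, y = 1.
LHS = ln(x+y) ≈ 1.6094
RHS = ln(x) + ln(y) ≈ 1.3863
Since 1.6094 ≠ 1.3863, the equation fails at this point, so it cannot hold for all real values of x and y for which both sides are defined.
ln(x) + ln(y) = ln(xy), not ln(x+y).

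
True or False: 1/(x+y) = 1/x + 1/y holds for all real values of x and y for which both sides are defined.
Claim: 1/(x+y) = 1/x + 1/y.
Test a specific point where both sides are defined: x = 5, y = -1.
LHS = 1/(x+y) ≈ 0.2500
RHS = 1/x + 1/y ≈ -0.8000
Since 0.2500 ≠ -0.8000, the equation fails at this point, so it cannot hold for all real values of x and y for which both sides are defined.
1/x + 1/y = (x+y)/(xy), which is not 1/(x+y).

Conclusion: False.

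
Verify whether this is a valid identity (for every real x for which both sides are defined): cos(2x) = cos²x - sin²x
Yes, this is an identity.

Claim: cos(2x) = cos²x - sin²x.
Reasoning: Put y = x in the addition formula cos(x+y) = cos(x)cos(y) - sin(x)sin(y): cos(2x) = cos²x - sin²x.
So the two sides agree for every real x for which both sides are defined.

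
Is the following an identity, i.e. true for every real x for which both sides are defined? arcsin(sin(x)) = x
No, this is NOT an identity.

Claim: arcsin(sin(x)) = x.
Test a specific point where both sides are defined: x = π.
LHS = arcsin(sin(x)) ≈ 0.0000
RHS = x ≈ 3.1416
Since 0.0000 ≠ 3.1416, the equation fails at this point, so it cannot hold for every real x for which both sides are defined.
arcsin only returns values in [-π/2, π/2], so arcsin(sin(x)) = x holds only for x in that interval, not for all real x.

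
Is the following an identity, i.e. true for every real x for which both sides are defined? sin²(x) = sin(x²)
No, this is NOT an identity.

Claim: sin²(x) = sin(x²).
Test a specific point where both sides are defined: x = π/2.
LHS = sin²(x) ≈ 1.0000
RHS = sin(x²) ≈ 0.6243
Since 1.0000 ≠ 0.6243, the equation fails at this point, so it cannot hold for every real x for which both sides are defined.
sin²(x) means (sin x)², squaring the output; sin(x²) squares the input. These are different functions.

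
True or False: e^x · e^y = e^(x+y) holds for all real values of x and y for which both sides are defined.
Claim: e^x · e^y = e^(x+y).
Reasoning: This is the law of exponents for a common base: multiplying powers adds exponents. E.g. from the series, (Σ x^j/j!)(Σ y^k/k!) = Σ_m (Σ_{j+k=m} x^j y^k/(j!k!)) = Σ_m (x+y)^m/m! by the binomial theorem.
So the two sides agree for all real values of x and y for which both sides are defined.

Conclusion: True.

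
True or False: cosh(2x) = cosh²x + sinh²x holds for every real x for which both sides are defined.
True.

Claim: cosh(2x) = cosh²x + sinh²x.
Reasoning: cosh²x = (e^(2x) + 2 + e^(-2x))/4 and sinh²x = (e^(2x) - 2 + e^(-2x))/4. Adding gives (2e^(2x) + 2e^(-2x))/4 = (e^(2x) + e^(-2x))/2 = cosh(2x).
So the two sides agree for every real x for which both sides are defined.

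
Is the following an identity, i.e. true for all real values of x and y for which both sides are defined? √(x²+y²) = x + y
No, this is NOT an identity.

Claim: √(x²+y²) = x + y.
Test a specific point where both sides are defined: x = 4, y = 1.
LHS = √(x²+y²) ≈ 4.1231
RHS = x + y ≈ 5.0000
Since 4.1231 ≠ 5.0000, the equation fails at this point, so it cannot hold for all real values of x and y for which both sides are defined.
(x+y)² = x² + 2xy + y², not x² + y², so the square root does not split this way.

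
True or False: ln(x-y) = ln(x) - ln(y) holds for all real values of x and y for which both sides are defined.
Claim: ln(x-y) = ln(x) - ln(y).
Test a specific point where both sides are defined: x = 2, y = 1.
LHS = ln(x-y) ≈ 0.0000
RHS = ln(x) - ln(y) ≈ 0.6931
Since 0.0000 ≠ 0.6931, the equation fails at this point, so it cannot hold for all real values of x and y for which both sides are defined.
ln(x) - ln(y) = ln(x/y), not ln(x-y).

Conclusion: False.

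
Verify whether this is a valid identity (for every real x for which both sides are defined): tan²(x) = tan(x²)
Claim: tan²(x) = tan(x²).
Test a specific point where both sides are defined: x = π/3.
LHS = tan²(x) ≈ 3.0000
RHS = tan(x²) ≈ 1.9485
Since 3.0000 ≠ 1.9485, the equation fails at this point, so it cannot hold for every real x for which both sides are defined.
tan²(x) means (tan x)², squaring the output; tan(x²) squares the input. These are different functions.

Conclusion: No, this is NOT an identity.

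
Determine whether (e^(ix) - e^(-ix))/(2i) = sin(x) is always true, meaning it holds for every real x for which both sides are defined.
Yes, this is an identity.

Claim: (e^(ix) - e^(-ix))/(2i) = sin(x).
Reasoning: By Euler's formula e^(ix) = cos(x) + i·sin(x) and e^(-ix) = cos(x) - i·sin(x). Subtracting cancels the cosine terms: e^(ix) - e^(-ix) = 2i·sin(x); divide by 2i.
So the two sides agree for every real x for which both sides are defined.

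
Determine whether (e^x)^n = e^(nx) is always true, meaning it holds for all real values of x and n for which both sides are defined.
Yes, this is an identity.

Claim: (e^x)^n = e^(nx).
Reasoning: e^x is a positive real number, and for a positive base B and real exponent n, B^n = e^(n·ln B). With B = e^x, ln B = x, so (e^x)^n = e^(n·x).
So the two sides agree for all real values of x and n for which both sides are defined.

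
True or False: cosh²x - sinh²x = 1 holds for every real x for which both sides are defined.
Claim: cosh²x - sinh²x = 1.
Reasoning: With cosh(x) = (e^x + e^-x)/2 and sinh(x) = (e^x - e^-x)/2: cosh²x = (e^(2x) + 2 + e^(-2x))/4 and sinh²x = (e^(2x) - 2 + e^(-2x))/4. Subtracting leaves 4/4 = 1.
So the two sides agree for every real x for which both sides are defined.

Conclusion: True.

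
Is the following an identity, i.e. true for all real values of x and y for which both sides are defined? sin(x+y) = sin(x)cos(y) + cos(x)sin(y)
Yes, this is an identity.

Claim: sin(x+y) = sin(x)cos(y) + cos(x)sin(y).
Reasoning: By Euler's formula e^(i(x+y)) = e^(ix)·e^(iy) = (cos x + i·sin x)(cos y + i·sin y). The imaginary part of the left side is sin(x+y); the imaginary part of the product is sin(x)cos(y) + cos(x)sin(y).
So the two sides agree for all real values of x and y for which both sides are defined.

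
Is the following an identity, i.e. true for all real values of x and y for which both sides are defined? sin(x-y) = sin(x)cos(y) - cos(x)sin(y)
Yes, this is an identity.

Claim: sin(x-y) = sin(x)cos(y) - cos(x)sin(y).
Reasoning: Replace y by -y in sin(x+y) = sin(x)cos(y) + cos(x)sin(y) and use cos(-y) = cos(y), sin(-y) = -sin(y): sin(x-y) = sin(x)cos(y) - cos(x)sin(y).
So the two sides agree for all real values of x and y for which both sides are defined.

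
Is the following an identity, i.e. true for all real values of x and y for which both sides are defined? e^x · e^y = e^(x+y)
Claim: e^x · e^y = e^(x+y).
Reasoning: This is the law of exponents for a common base: multiplying powers adds exponents. E.g. from the series, (Σ x^j/j!)(Σ y^k/k!) = Σ_m (Σ_{j+k=m} x^j y^k/(j!k!)) = Σ_m (x+y)^m/m! by the binomial theorem.
So the two sides agree for all real values of x and y for which both sides are defined.

Conclusion: Yes, this is an identity.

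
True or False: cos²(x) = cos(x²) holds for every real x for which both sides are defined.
Claim: cos²(x) = cos(x²).
Test a specific point where both sides are defined: x = π/2.
LHS = cos²(x) ≈ 0.0000
RHS = cos(x²) ≈ -0.7812
Since 0.0000 ≠ -0.7812, the equation fails at this point, so it cannot hold for every real x for which both sides are defined.
cos²(x) means (cos x)², squaring the output; cos(x²) squares the input. These are different functions.

Conclusion: False.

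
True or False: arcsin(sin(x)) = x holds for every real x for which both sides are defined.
Claim: arcsin(sin(x)) = x.
Test a specific point where both sides are defined: x = 2π/3.
LHS = arcsin(sin(x)) ≈ 1.0472
RHS = x ≈ 2.0944
Since 1.0472 ≠ 2.0944, the equation fails at this point, so it cannot hold for every real x for which both sides are defined.
arcsin only returns values in [-π/2, π/2], so arcsin(sin(x)) = x holds only for x in that interval, not for all real x.

Conclusion: False.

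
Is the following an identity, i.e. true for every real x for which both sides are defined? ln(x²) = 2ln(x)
Claim: ln(x²) = 2ln(x).
Reasoning: The right side requires x > 0. For x > 0, x² = (e^(ln x))² = e^(2ln x), so ln(x²) = 2ln(x). (For x < 0 the right side is undefined, so those values are outside the claim.)
So the two sides agree for every real x for which both sides are defined.

Conclusion: Yes, this is an identity.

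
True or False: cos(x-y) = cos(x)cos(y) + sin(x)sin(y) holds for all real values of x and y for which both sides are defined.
True.

Claim: cos(x-y) = cos(x)cos(y) + sin(x)sin(y).
Reasoning: Replace y by -y in cos(x+y) = cos(x)cos(y) - sin(x)sin(y) and use cos(-y) = cos(y), sin(-y) = -sin(y): cos(x-y) = cos(x)cos(y) + sin(x)sin(y).
So the two sides agree for all real values of x and y for which both sides are defined.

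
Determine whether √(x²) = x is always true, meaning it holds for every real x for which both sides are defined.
No, this is NOT an identity.

Claim: √(x²) = x.
Test a specific point where both sides are defined: x = -1.
LHS = √(x²) ≈ 1.0000
RHS = x ≈ -1.0000
Since 1.0000 ≠ -1.0000, the equation fails at this point, so it cannot hold for every real x for which both sides are defined.
√(x²) = |x|, which differs from x whenever x < 0 (both sides are defined for every real x).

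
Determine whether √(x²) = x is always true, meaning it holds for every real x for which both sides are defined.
Claim: √(x²) = x.
Test a specific point where both sides are defined: x = -1.
LHS = √(x²) ≈ 1.0000
RHS = x ≈ -1.0000
Since 1.0000 ≠ -1.0000, the equation fails at this point, so it cannot hold for every real x for which both sides are defined.
√(x²) = |x|, which differs from x whenever x < 0 (both sides are defined for every real x).

Conclusion: No, this is NOT an identity.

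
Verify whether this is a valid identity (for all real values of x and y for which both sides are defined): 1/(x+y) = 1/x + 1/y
Claim: 1/(x+y) = 1/x + 1/y.
Test a specific point where both sides are defined: x = 4, y = 1/2.
LHS = 1/(x+y) ≈ 0.2222
RHS = 1/x + 1/y ≈ 2.2500
Since 0.2222 ≠ 2.2500, the equation fails at this point, so it cannot hold for all real values of x and y for which both sides are defined.
1/x + 1/y = (x+y)/(xy), which is not 1/(x+y).

Conclusion: No, this is NOT an identity.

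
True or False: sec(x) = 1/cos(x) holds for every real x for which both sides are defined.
True.

Claim: sec(x) = 1/cos(x).
Reasoning: sec(x) is by definition the reciprocal of cos(x), wherever cos(x) ≠ 0.
So the two sides agree for every real x for which both sides are defined.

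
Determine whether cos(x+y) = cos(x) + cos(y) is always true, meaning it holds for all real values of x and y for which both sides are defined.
No, this is NOT an identity.

Claim: cos(x+y) = cos(x) + cos(y).
Test a specific point where both sides are defined: x = π/4, y = π/6.
LHS = cos(x+y) ≈ 0.2588
RHS = cos(x) + cos(y) ≈ 1.5731
Since 0.2588 ≠ 1.5731, the equation fails at this point, so it cannot hold for all real values of x and y for which both sides are defined.
The correct expansion is cos(x+y) = cos(x)cos(y) - sin(x)sin(y); cosine is not additive.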